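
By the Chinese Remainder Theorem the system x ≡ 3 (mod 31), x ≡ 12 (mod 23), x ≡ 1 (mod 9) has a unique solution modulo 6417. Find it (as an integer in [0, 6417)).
The moduli 31, 23, 9 are pairwise coprime, so by the CRT there is a unique solution mod 31·23·9 = 6417.
Solve by successive substitution. Start with x ≡ 3 (mod 31).
  Combine with x ≡ 12 (mod 23): write x = 3 + 31·t and require 3 + 31·t ≡ 12 (mod 23), i.e. 31·t ≡ 12 − 3 ≡ 9 (mod 23). Since 31^(−1) ≡ 3 (mod 23) (31 ≡ 8 (mod 23)), t ≡ 3·9 ≡ 4 (mod 23). So x ≡ 3 + 31·4 = 127 (mod 713).
  Combine with x ≡ 1 (mod 9): write x = 127 + 713·t and require 127 + 713·t ≡ 1 (mod 9), i.e. 713·t ≡ 1 − 127 ≡ 0 (mod 9). Since 713^(−1) ≡ 5 (mod 9) (713 ≡ 2 (mod 9)), t ≡ 5·0 ≡ 0 (mod 9). So x ≡ 127 + 713·0 = 127 (mod 6417).
Unique solution in [0, 6417): x = 127.

Final answer: x ≡ 127 (mod 6417); the representative in [0, 6417) is 127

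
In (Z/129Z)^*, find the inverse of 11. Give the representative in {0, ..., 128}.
Apply the extended Euclidean algorithm to (129, 11), tracking rows (r, s, t) with s·129 + t·11 = r. Each division r_prev = q·r_cur + r_new produces the new row as (previous row) − q·(current row):
  row A: (129, 1, 0)   [1·129 + 0·11 = 129]
  row B: (11, 0, 1)   [0·129 + 1·11 = 11]
  129 = 11·11 + 8   → row C = row A − 11·row B = (8, 1, −11)   [check: 1·129 − 11·11 = 8]
  11 = 1·8 + 3   → row D = row B − 1·row C = (3, −1, 12)   [check: −1·129 + 12·11 = 3]
  8 = 2·3 + 2   → row E = row C − 2·row D = (2, 3, −35)   [check: 3·129 − 35·11 = 2]
  3 = 1·2 + 1   → row F = row D − 1·row E = (1, −4, 47)   [check: −4·129 + 47·11 = 1]
  2 = 2·1 + 0   → remainder 0, stop. gcd = 1 (last nonzero row F).
The gcd is 1, so 11 is invertible mod 129. The last nonzero row gives −4·129 + 47·11 = 1, so t = 47. So 11^(−1) ≡ 47 (mod 129). Verify: 11 · 47 = 517 ≡ 1 (mod 129). ✓

Final answer: 11^(−1) ≡ 47 (mod 129)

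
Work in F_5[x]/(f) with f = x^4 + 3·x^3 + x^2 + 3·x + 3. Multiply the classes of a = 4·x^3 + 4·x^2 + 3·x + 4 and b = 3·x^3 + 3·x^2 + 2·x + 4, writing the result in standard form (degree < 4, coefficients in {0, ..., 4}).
Multiply as integer polynomials: a · b = 12·x^6 + 24·x^5 + 29·x^4 + 45·x^3 + 34·x^2 + 20·x + 16. Reducing coefficients mod 5: a · b ≡ 2·x^6 + 4·x^5 + 4·x^4 + 4·x^2 + 1. Now divide by f(x) = x^4 + 3·x^3 + x^2 + 3·x + 3 in F_5[x], eliminating the leading term at each step:
  leading term 2·x^6: subtract (2·x^2)·f(x) = 2·x^6 + x^5 + 2·x^4 + x^3 + x^2, leaving 3·x^5 + 2·x^4 + 4·x^3 + 3·x^2 + 1 (coefficients mod 5)
  leading term 3·x^5: subtract (3·x)·f(x) = 3·x^5 + 4·x^4 + 3·x^3 + 4·x^2 + 4·x, leaving 3·x^4 + x^3 + 4·x^2 + x + 1 (coefficients mod 5)
  leading term 3·x^4: subtract (3)·f(x) = 3·x^4 + 4·x^3 + 3·x^2 + 4·x + 4, leaving 2·x^3 + x^2 + 2·x + 2 (coefficients mod 5)
The degree is now < 4, so this is the remainder. Hence a · b ≡ 2·x^3 + x^2 + 2·x + 2 in F_5[x]/(f).

Final answer: a · b ≡ 2·x^3 + x^2 + 2·x + 2 (mod f(x))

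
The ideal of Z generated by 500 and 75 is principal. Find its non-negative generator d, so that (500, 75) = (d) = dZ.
(500, 75) = (25); d = 25

In the PID Z, (a, b) is generated by gcd(a, b). Compute gcd(500, 75) with the extended Euclidean algorithm, tracking rows (r, s, t) with s·500 + t·75 = r:
  row A: (500, 1, 0)   [1·500 + 0·75 = 500]
  row B: (75, 0, 1)   [0·500 + 1·75 = 75]
  500 = 6·75 + 50   → row C = row A − 6·row B = (50, 1, −6)   [check: 1·500 − 6·75 = 50]
  75 = 1·50 + 25   → row D = row B − 1·row C = (25, −1, 7)   [check: −1·500 + 7·75 = 25]
  50 = 2·25 + 0   → remainder 0, stop. gcd = 25 (last nonzero row D).
So gcd(500, 75) = 25, with Bézout identity −1·500 + 7·75 = 25. Containment (⊇): the Bézout identity exhibits 25 as an element of (500, 75), giving (25) ⊆ (500, 75). Containment (⊆): since 25 | 500 and 25 | 75 (500 = 25·20, 75 = 25·3), every Z-linear combination of 500 and 75 is divisible by 25, so (500, 75) ⊆ (25). Therefore (500, 75) = (25), d = 25.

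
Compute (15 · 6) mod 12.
Reduce the factors first: 15 ≡ 3 (mod 12), so 15 · 6 ≡ 3 · 6 (mod 12). 3 · 6 = 18. Dividing by 12: 18 = 1·12 + 6. So (15 · 6) mod 12 = 6.

Final answer: 6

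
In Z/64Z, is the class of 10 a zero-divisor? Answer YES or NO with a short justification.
YES

gcd(10, 64) = 2 > 1, so 10 is not a unit in Z/64Z. In Z/nZ every nonzero non-unit is a zero-divisor: explicitly, take b = 64/gcd = 32 ≠ 0 (mod 64); then 10·32 = 320 = 5·64, i.e. 10·32 ≡ 0 (mod 64). So 10 is a zero-divisor.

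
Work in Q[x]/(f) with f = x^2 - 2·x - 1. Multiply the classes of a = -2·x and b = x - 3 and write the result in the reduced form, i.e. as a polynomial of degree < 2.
First multiply in Q[x] without reducing: a · b = -2·x^2 + 6·x. Now divide by f(x) = x^2 - 2·x - 1, eliminating the leading term at each step:
  leading term -2·x^2: subtract (-2)·f(x) = -2·x^2 + 4·x + 2, leaving 2·x - 2
The degree is now < 2, so this is the remainder. Hence a · b ≡ 2·x - 2 in Q[x]/(f).

Final answer: a · b ≡ 2·x - 2 (mod f(x))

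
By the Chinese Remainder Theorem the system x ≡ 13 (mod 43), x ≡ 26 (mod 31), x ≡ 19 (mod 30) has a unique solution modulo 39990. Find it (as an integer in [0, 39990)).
The moduli 43, 31, 30 are pairwise coprime, so by the CRT there is a unique solution mod 43·31·30 = 39990.
Solve by successive substitution. Start with x ≡ 13 (mod 43).
  Combine with x ≡ 26 (mod 31): write x = 13 + 43·t and require 13 + 43·t ≡ 26 (mod 31), i.e. 43·t ≡ 26 − 13 ≡ 13 (mod 31). Since 43^(−1) ≡ 13 (mod 31) (43 ≡ 12 (mod 31)), t ≡ 13·13 ≡ 14 (mod 31). So x ≡ 13 + 43·14 = 615 (mod 1333).
  Combine with x ≡ 19 (mod 30): write x = 615 + 1333·t and require 615 + 1333·t ≡ 19 (mod 30), i.e. 1333·t ≡ 19 − 615 ≡ 4 (mod 30). Since 1333^(−1) ≡ 7 (mod 30) (1333 ≡ 13 (mod 30)), t ≡ 7·4 ≡ 28 (mod 30). So x ≡ 615 + 1333·28 = 37939 (mod 39990).
Unique solution in [0, 39990): x = 37939.

Final answer: x ≡ 37939 (mod 39990); the representative in [0, 39990) is 37939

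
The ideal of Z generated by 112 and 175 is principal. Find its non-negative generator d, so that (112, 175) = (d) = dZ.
In the PID Z, (a, b) is generated by gcd(a, b). Compute gcd(175, 112) with the extended Euclidean algorithm, tracking rows (r, s, t) with s·175 + t·112 = r:
  row A: (175, 1, 0)   [1·175 + 0·112 = 175]
  row B: (112, 0, 1)   [0·175 + 1·112 = 112]
  175 = 1·112 + 63   → row C = row A − 1·row B = (63, 1, −1)   [check: 1·175 − 1·112 = 63]
  112 = 1·63 + 49   → row D = row B − 1·row C = (49, −1, 2)   [check: −1·175 + 2·112 = 49]
  63 = 1·49 + 14   → row E = row C − 1·row D = (14, 2, −3)   [check: 2·175 − 3·112 = 14]
  49 = 3·14 + 7   → row F = row D − 3·row E = (7, −7, 11)   [check: −7·175 + 11·112 = 7]
  14 = 2·7 + 0   → remainder 0, stop. gcd = 7 (last nonzero row F).
So gcd(112, 175) = 7, with Bézout identity −7·175 + 11·112 = 7. Containment (⊇): the Bézout identity exhibits 7 as an element of (112, 175), giving (7) ⊆ (112, 175). Containment (⊆): since 7 | 112 and 7 | 175 (112 = 7·16, 175 = 7·25), every Z-linear combination of 112 and 175 is divisible by 7, so (112, 175) ⊆ (7). Therefore (112, 175) = (7), d = 7.

Final answer: (112, 175) = (7); d = 7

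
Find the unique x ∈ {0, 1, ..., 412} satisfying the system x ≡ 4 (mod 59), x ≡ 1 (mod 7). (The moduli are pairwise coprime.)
The moduli 59, 7 are pairwise coprime, so by the CRT there is a unique solution mod 59·7 = 413.
Solve by successive substitution. Start with x ≡ 4 (mod 59).
  Combine with x ≡ 1 (mod 7): write x = 4 + 59·t and require 4 + 59·t ≡ 1 (mod 7), i.e. 59·t ≡ 1 − 4 ≡ 4 (mod 7). Since 59^(−1) ≡ 5 (mod 7) (59 ≡ 3 (mod 7)), t ≡ 5·4 ≡ 6 (mod 7). So x ≡ 4 + 59·6 = 358 (mod 413).
Unique solution in [0, 413): x = 358.

Final answer: x ≡ 358 (mod 413); the representative in [0, 413) is 358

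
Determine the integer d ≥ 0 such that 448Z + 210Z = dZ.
(448, 210) = (14); d = 14

In the PID Z, (a, b) is generated by gcd(a, b). Compute gcd(448, 210) with the extended Euclidean algorithm, tracking rows (r, s, t) with s·448 + t·210 = r:
  row A: (448, 1, 0)   [1·448 + 0·210 = 448]
  row B: (210, 0, 1)   [0·448 + 1·210 = 210]
  448 = 2·210 + 28   → row C = row A − 2·row B = (28, 1, −2)   [check: 1·448 − 2·210 = 28]
  210 = 7·28 + 14   → row D = row B − 7·row C = (14, −7, 15)   [check: −7·448 + 15·210 = 14]
  28 = 2·14 + 0   → remainder 0, stop. gcd = 14 (last nonzero row D).
So gcd(448, 210) = 14, with Bézout identity −7·448 + 15·210 = 14. Containment (⊇): the Bézout identity exhibits 14 as an element of (448, 210), giving (14) ⊆ (448, 210). Containment (⊆): since 14 | 448 and 14 | 210 (448 = 14·32, 210 = 14·15), every Z-linear combination of 448 and 210 is divisible by 14, so (448, 210) ⊆ (14). Therefore (448, 210) = (14), d = 14.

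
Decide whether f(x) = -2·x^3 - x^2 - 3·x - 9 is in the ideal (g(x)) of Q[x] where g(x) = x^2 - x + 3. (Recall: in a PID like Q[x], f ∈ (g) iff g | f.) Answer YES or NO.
In Q[x] the ideal (g) consists of all multiples of g, so f ∈ (g) iff g | f, i.e. iff the remainder of f on division by g is 0. Divide f by g (g is monic, so eliminate the leading term of the running remainder at each step):
  leading term -2·x^3: subtract (-2·x)·g(x) = -2·x^3 + 2·x^2 - 6·x, leaving -3·x^2 + 3·x - 9
  leading term -3·x^2: subtract (-3)·g(x) = -3·x^2 + 3·x - 9, leaving 0
The remainder is 0, so f(x) = g(x) · h(x) with h(x) = -2·x - 3. Hence g | f, i.e. f ∈ (g).

Final answer: YES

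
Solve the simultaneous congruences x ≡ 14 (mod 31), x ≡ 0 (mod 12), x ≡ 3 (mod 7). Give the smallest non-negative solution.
x ≡ 696 (mod 2604); the representative in [0, 2604) is 696

The moduli 31, 12, 7 are pairwise coprime, so by the CRT there is a unique solution mod 31·12·7 = 2604.
Solve by successive substitution. Start with x ≡ 14 (mod 31).
  Combine with x ≡ 0 (mod 12): write x = 14 + 31·t and require 14 + 31·t ≡ 0 (mod 12), i.e. 31·t ≡ 0 − 14 ≡ 10 (mod 12). Since 31^(−1) ≡ 7 (mod 12) (31 ≡ 7 (mod 12)), t ≡ 7·10 ≡ 10 (mod 12). So x ≡ 14 + 31·10 = 324 (mod 372).
  Combine with x ≡ 3 (mod 7): write x = 324 + 372·t and require 324 + 372·t ≡ 3 (mod 7), i.e. 372·t ≡ 3 − 324 ≡ 1 (mod 7). Since 372^(−1) ≡ 1 (mod 7) (372 ≡ 1 (mod 7)), t ≡ 1·1 ≡ 1 (mod 7). So x ≡ 324 + 372·1 = 696 (mod 2604).
Unique solution in [0, 2604): x = 696.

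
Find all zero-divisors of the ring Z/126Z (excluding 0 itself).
nonzero zero-divisors of Z/126Z = {2, 3, 4, 6, 7, 8, 9, 10, 12, 14, 15, 16, 18, 20, 21, 22, 24, 26, 27, 28, 30, 32, 33, 34, 35, 36, 38, 39, 40, 42, 44, 45, 46, 48, 49, 50, 51, 52, 54, 56, 57, 58, 60, 62, 63, 64, 66, 68, 69, 70, 72, 74, 75, 76, 77, 78, 80, 81, 82, 84, 86, 87, 88, 90, 91, 92, 93, 94, 96, 98, 99, 100, 102, 104, 105, 106, 108, 110, 111, 112, 114, 116, 117, 118, 119, 120, 122, 123, 124}

An element a ∈ Z/126Z (with a ≠ 0) is a zero-divisor iff gcd(a, 126) > 1 (because a is a unit precisely when gcd(a, n) = 1, and in Z/nZ every nonzero, non-unit element is a zero-divisor). Scan a = 1, ..., 125 and keep those with gcd(a, 126) > 1:
  gcd(2, 126) = 2, gcd(3, 126) = 3, gcd(4, 126) = 2, gcd(6, 126) = 6, gcd(7, 126) = 7, gcd(8, 126) = 2, gcd(9, 126) = 9, gcd(10, 126) = 2, gcd(12, 126) = 6, gcd(14, 126) = 14, gcd(15, 126) = 3, gcd(16, 126) = 2, gcd(18, 126) = 18, gcd(20, 126) = 2, gcd(21, 126) = 21, gcd(22, 126) = 2, gcd(24, 126) = 6, gcd(26, 126) = 2, gcd(27, 126) = 9, gcd(28, 126) = 14, gcd(30, 126) = 6, gcd(32, 126) = 2, gcd(33, 126) = 3, gcd(34, 126) = 2, gcd(35, 126) = 7, gcd(36, 126) = 18, gcd(38, 126) = 2, gcd(39, 126) = 3, gcd(40, 126) = 2, gcd(42, 126) = 42, gcd(44, 126) = 2, gcd(45, 126) = 9, gcd(46, 126) = 2, gcd(48, 126) = 6, gcd(49, 126) = 7, gcd(50, 126) = 2, gcd(51, 126) = 3, gcd(52, 126) = 2, gcd(54, 126) = 18, gcd(56, 126) = 14, gcd(57, 126) = 3, gcd(58, 126) = 2, gcd(60, 126) = 6, gcd(62, 126) = 2, gcd(63, 126) = 63, gcd(64, 126) = 2, gcd(66, 126) = 6, gcd(68, 126) = 2, gcd(69, 126) = 3, gcd(70, 126) = 14, gcd(72, 126) = 18, gcd(74, 126) = 2, gcd(75, 126) = 3, gcd(76, 126) = 2, gcd(77, 126) = 7, gcd(78, 126) = 6, gcd(80, 126) = 2, gcd(81, 126) = 9, gcd(82, 126) = 2, gcd(84, 126) = 42, gcd(86, 126) = 2, gcd(87, 126) = 3, gcd(88, 126) = 2, gcd(90, 126) = 18, gcd(91, 126) = 7, gcd(92, 126) = 2, gcd(93, 126) = 3, gcd(94, 126) = 2, gcd(96, 126) = 6, gcd(98, 126) = 14, gcd(99, 126) = 9, gcd(100, 126) = 2, gcd(102, 126) = 6, gcd(104, 126) = 2, gcd(105, 126) = 21, gcd(106, 126) = 2, gcd(108, 126) = 18, gcd(110, 126) = 2, gcd(111, 126) = 3, gcd(112, 126) = 14, gcd(114, 126) = 6, gcd(116, 126) = 2, gcd(117, 126) = 9, gcd(118, 126) = 2, gcd(119, 126) = 7, gcd(120, 126) = 6, gcd(122, 126) = 2, gcd(123, 126) = 3, gcd(124, 126) = 2.
All other a ∈ {1, ..., 125} have gcd(a, 126) = 1 and are units. So the nonzero zero-divisors are exactly the 89 values of a appearing in this scan.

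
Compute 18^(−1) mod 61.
18^(−1) ≡ 17 (mod 61)

Apply the extended Euclidean algorithm to (61, 18), tracking rows (r, s, t) with s·61 + t·18 = r. Each division r_prev = q·r_cur + r_new produces the new row as (previous row) − q·(current row):
  row A: (61, 1, 0)   [1·61 + 0·18 = 61]
  row B: (18, 0, 1)   [0·61 + 1·18 = 18]
  61 = 3·18 + 7   → row C = row A − 3·row B = (7, 1, −3)   [check: 1·61 − 3·18 = 7]
  18 = 2·7 + 4   → row D = row B − 2·row C = (4, −2, 7)   [check: −2·61 + 7·18 = 4]
  7 = 1·4 + 3   → row E = row C − 1·row D = (3, 3, −10)   [check: 3·61 − 10·18 = 3]
  4 = 1·3 + 1   → row F = row D − 1·row E = (1, −5, 17)   [check: −5·61 + 17·18 = 1]
  3 = 3·1 + 0   → remainder 0, stop. gcd = 1 (last nonzero row F).
The gcd is 1, so 18 is invertible mod 61. The last nonzero row gives −5·61 + 17·18 = 1, so t = 17. So 18^(−1) ≡ 17 (mod 61). Verify: 18 · 17 = 306 ≡ 1 (mod 61). ✓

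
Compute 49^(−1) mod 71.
49^(−1) ≡ 29 (mod 71)

Apply the extended Euclidean algorithm to (71, 49), tracking rows (r, s, t) with s·71 + t·49 = r. Each division r_prev = q·r_cur + r_new produces the new row as (previous row) − q·(current row):
  row A: (71, 1, 0)   [1·71 + 0·49 = 71]
  row B: (49, 0, 1)   [0·71 + 1·49 = 49]
  71 = 1·49 + 22   → row C = row A − 1·row B = (22, 1, −1)   [check: 1·71 − 1·49 = 22]
  49 = 2·22 + 5   → row D = row B − 2·row C = (5, −2, 3)   [check: −2·71 + 3·49 = 5]
  22 = 4·5 + 2   → row E = row C − 4·row D = (2, 9, −13)   [check: 9·71 − 13·49 = 2]
  5 = 2·2 + 1   → row F = row D − 2·row E = (1, −20, 29)   [check: −20·71 + 29·49 = 1]
  2 = 2·1 + 0   → remainder 0, stop. gcd = 1 (last nonzero row F).
The gcd is 1, so 49 is invertible mod 71. The last nonzero row gives −20·71 + 29·49 = 1, so t = 29. So 49^(−1) ≡ 29 (mod 71). Verify: 49 · 29 = 1421 ≡ 1 (mod 71). ✓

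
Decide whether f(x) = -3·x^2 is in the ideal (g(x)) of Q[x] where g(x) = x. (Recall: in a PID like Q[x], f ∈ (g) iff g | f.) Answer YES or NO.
YES

In Q[x] the ideal (g) consists of all multiples of g, so f ∈ (g) iff g | f, i.e. iff the remainder of f on division by g is 0. Divide f by g (g is monic, so eliminate the leading term of the running remainder at each step):
  leading term -3·x^2: subtract (-3·x)·g(x) = -3·x^2, leaving 0
The remainder is 0, so f(x) = g(x) · h(x) with h(x) = -3·x. Hence g | f, i.e. f ∈ (g).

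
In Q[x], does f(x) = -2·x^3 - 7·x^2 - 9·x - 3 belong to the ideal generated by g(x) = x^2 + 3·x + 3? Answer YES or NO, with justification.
In Q[x] the ideal (g) consists of all multiples of g, so f ∈ (g) iff g | f, i.e. iff the remainder of f on division by g is 0. Divide f by g (g is monic, so eliminate the leading term of the running remainder at each step):
  leading term -2·x^3: subtract (-2·x)·g(x) = -2·x^3 - 6·x^2 - 6·x, leaving -x^2 - 3·x - 3
  leading term -x^2: subtract (-1)·g(x) = -x^2 - 3·x - 3, leaving 0
The remainder is 0, so f(x) = g(x) · h(x) with h(x) = -2·x - 1. Hence g | f, i.e. f ∈ (g).

Final answer: YES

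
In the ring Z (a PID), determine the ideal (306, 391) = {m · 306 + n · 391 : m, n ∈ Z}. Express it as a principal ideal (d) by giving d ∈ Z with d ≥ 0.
In the PID Z, (a, b) is generated by gcd(a, b). Compute gcd(391, 306) with the extended Euclidean algorithm, tracking rows (r, s, t) with s·391 + t·306 = r:
  row A: (391, 1, 0)   [1·391 + 0·306 = 391]
  row B: (306, 0, 1)   [0·391 + 1·306 = 306]
  391 = 1·306 + 85   → row C = row A − 1·row B = (85, 1, −1)   [check: 1·391 − 1·306 = 85]
  306 = 3·85 + 51   → row D = row B − 3·row C = (51, −3, 4)   [check: −3·391 + 4·306 = 51]
  85 = 1·51 + 34   → row E = row C − 1·row D = (34, 4, −5)   [check: 4·391 − 5·306 = 34]
  51 = 1·34 + 17   → row F = row D − 1·row E = (17, −7, 9)   [check: −7·391 + 9·306 = 17]
  34 = 2·17 + 0   → remainder 0, stop. gcd = 17 (last nonzero row F).
So gcd(306, 391) = 17, with Bézout identity −7·391 + 9·306 = 17. Containment (⊇): the Bézout identity exhibits 17 as an element of (306, 391), giving (17) ⊆ (306, 391). Containment (⊆): since 17 | 306 and 17 | 391 (306 = 17·18, 391 = 17·23), every Z-linear combination of 306 and 391 is divisible by 17, so (306, 391) ⊆ (17). Therefore (306, 391) = (17), d = 17.

Final answer: (306, 391) = (17); d = 17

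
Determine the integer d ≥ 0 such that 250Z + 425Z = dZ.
In the PID Z, (a, b) is generated by gcd(a, b). Compute gcd(425, 250) with the extended Euclidean algorithm, tracking rows (r, s, t) with s·425 + t·250 = r:
  row A: (425, 1, 0)   [1·425 + 0·250 = 425]
  row B: (250, 0, 1)   [0·425 + 1·250 = 250]
  425 = 1·250 + 175   → row C = row A − 1·row B = (175, 1, −1)   [check: 1·425 − 1·250 = 175]
  250 = 1·175 + 75   → row D = row B − 1·row C = (75, −1, 2)   [check: −1·425 + 2·250 = 75]
  175 = 2·75 + 25   → row E = row C − 2·row D = (25, 3, −5)   [check: 3·425 − 5·250 = 25]
  75 = 3·25 + 0   → remainder 0, stop. gcd = 25 (last nonzero row E).
So gcd(250, 425) = 25, with Bézout identity 3·425 − 5·250 = 25. Containment (⊇): the Bézout identity exhibits 25 as an element of (250, 425), giving (25) ⊆ (250, 425). Containment (⊆): since 25 | 250 and 25 | 425 (250 = 25·10, 425 = 25·17), every Z-linear combination of 250 and 425 is divisible by 25, so (250, 425) ⊆ (25). Therefore (250, 425) = (25), d = 25.

Final answer: (250, 425) = (25); d = 25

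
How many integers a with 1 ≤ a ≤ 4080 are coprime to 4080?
The number of a ∈ {1, ..., 4080} with gcd(a, 4080) = 1 is by definition Euler's totient φ(4080). φ is multiplicative, with φ(p^e) = p^e − p^(e−1). Factorise 4080 = 2^4 · 3 · 5 · 17. Then
  φ(4080) = (2^4 − 2^3) · (3 − 1) · (5 − 1) · (17 − 1) = 8 · 2 · 4 · 16 = 1024.
So there are 1024 such integers.

Final answer: 1024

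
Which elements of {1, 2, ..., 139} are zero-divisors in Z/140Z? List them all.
nonzero zero-divisors of Z/140Z = {2, 4, 5, 6, 7, 8, 10, 12, 14, 15, 16, 18, 20, 21, 22, 24, 25, 26, 28, 30, 32, 34, 35, 36, 38, 40, 42, 44, 45, 46, 48, 49, 50, 52, 54, 55, 56, 58, 60, 62, 63, 64, 65, 66, 68, 70, 72, 74, 75, 76, 77, 78, 80, 82, 84, 85, 86, 88, 90, 91, 92, 94, 95, 96, 98, 100, 102, 104, 105, 106, 108, 110, 112, 114, 115, 116, 118, 119, 120, 122, 124, 125, 126, 128, 130, 132, 133, 134, 135, 136, 138}

An element a ∈ Z/140Z (with a ≠ 0) is a zero-divisor iff gcd(a, 140) > 1 (because a is a unit precisely when gcd(a, n) = 1, and in Z/nZ every nonzero, non-unit element is a zero-divisor). Scan a = 1, ..., 139 and keep those with gcd(a, 140) > 1:
  gcd(2, 140) = 2, gcd(4, 140) = 4, gcd(5, 140) = 5, gcd(6, 140) = 2, gcd(7, 140) = 7, gcd(8, 140) = 4, gcd(10, 140) = 10, gcd(12, 140) = 4, gcd(14, 140) = 14, gcd(15, 140) = 5, gcd(16, 140) = 4, gcd(18, 140) = 2, gcd(20, 140) = 20, gcd(21, 140) = 7, gcd(22, 140) = 2, gcd(24, 140) = 4, gcd(25, 140) = 5, gcd(26, 140) = 2, gcd(28, 140) = 28, gcd(30, 140) = 10, gcd(32, 140) = 4, gcd(34, 140) = 2, gcd(35, 140) = 35, gcd(36, 140) = 4, gcd(38, 140) = 2, gcd(40, 140) = 20, gcd(42, 140) = 14, gcd(44, 140) = 4, gcd(45, 140) = 5, gcd(46, 140) = 2, gcd(48, 140) = 4, gcd(49, 140) = 7, gcd(50, 140) = 10, gcd(52, 140) = 4, gcd(54, 140) = 2, gcd(55, 140) = 5, gcd(56, 140) = 28, gcd(58, 140) = 2, gcd(60, 140) = 20, gcd(62, 140) = 2, gcd(63, 140) = 7, gcd(64, 140) = 4, gcd(65, 140) = 5, gcd(66, 140) = 2, gcd(68, 140) = 4, gcd(70, 140) = 70, gcd(72, 140) = 4, gcd(74, 140) = 2, gcd(75, 140) = 5, gcd(76, 140) = 4, gcd(77, 140) = 7, gcd(78, 140) = 2, gcd(80, 140) = 20, gcd(82, 140) = 2, gcd(84, 140) = 28, gcd(85, 140) = 5, gcd(86, 140) = 2, gcd(88, 140) = 4, gcd(90, 140) = 10, gcd(91, 140) = 7, gcd(92, 140) = 4, gcd(94, 140) = 2, gcd(95, 140) = 5, gcd(96, 140) = 4, gcd(98, 140) = 14, gcd(100, 140) = 20, gcd(102, 140) = 2, gcd(104, 140) = 4, gcd(105, 140) = 35, gcd(106, 140) = 2, gcd(108, 140) = 4, gcd(110, 140) = 10, gcd(112, 140) = 28, gcd(114, 140) = 2, gcd(115, 140) = 5, gcd(116, 140) = 4, gcd(118, 140) = 2, gcd(119, 140) = 7, gcd(120, 140) = 20, gcd(122, 140) = 2, gcd(124, 140) = 4, gcd(125, 140) = 5, gcd(126, 140) = 14, gcd(128, 140) = 4, gcd(130, 140) = 10, gcd(132, 140) = 4, gcd(133, 140) = 7, gcd(134, 140) = 2, gcd(135, 140) = 5, gcd(136, 140) = 4, gcd(138, 140) = 2.
All other a ∈ {1, ..., 139} have gcd(a, 140) = 1 and are units. So the nonzero zero-divisors are exactly the 91 values of a appearing in this scan.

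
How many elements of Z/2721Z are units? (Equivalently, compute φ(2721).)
Z/2721Z has φ(2721) = 1812 units

An element a ∈ Z/2721Z is a unit iff gcd(a, 2721) = 1, so the number of units is φ(2721). φ is multiplicative, with φ(p^e) = p^e − p^(e−1). Factorise 2721 = 3 · 907. Then
  φ(2721) = (3 − 1) · (907 − 1) = 2 · 906 = 1812.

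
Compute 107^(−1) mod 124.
Apply the extended Euclidean algorithm to (124, 107), tracking rows (r, s, t) with s·124 + t·107 = r. Each division r_prev = q·r_cur + r_new produces the new row as (previous row) − q·(current row):
  row A: (124, 1, 0)   [1·124 + 0·107 = 124]
  row B: (107, 0, 1)   [0·124 + 1·107 = 107]
  124 = 1·107 + 17   → row C = row A − 1·row B = (17, 1, −1)   [check: 1·124 − 1·107 = 17]
  107 = 6·17 + 5   → row D = row B − 6·row C = (5, −6, 7)   [check: −6·124 + 7·107 = 5]
  17 = 3·5 + 2   → row E = row C − 3·row D = (2, 19, −22)   [check: 19·124 − 22·107 = 2]
  5 = 2·2 + 1   → row F = row D − 2·row E = (1, −44, 51)   [check: −44·124 + 51·107 = 1]
  2 = 2·1 + 0   → remainder 0, stop. gcd = 1 (last nonzero row F).
The gcd is 1, so 107 is invertible mod 124. The last nonzero row gives −44·124 + 51·107 = 1, so t = 51. So 107^(−1) ≡ 51 (mod 124). Verify: 107 · 51 = 5457 ≡ 1 (mod 124). ✓

Final answer: 107^(−1) ≡ 51 (mod 124)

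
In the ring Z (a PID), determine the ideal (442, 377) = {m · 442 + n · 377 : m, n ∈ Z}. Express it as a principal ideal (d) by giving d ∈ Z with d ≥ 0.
(442, 377) = (13); d = 13

In the PID Z, (a, b) is generated by gcd(a, b). Compute gcd(442, 377) with the extended Euclidean algorithm, tracking rows (r, s, t) with s·442 + t·377 = r:
  row A: (442, 1, 0)   [1·442 + 0·377 = 442]
  row B: (377, 0, 1)   [0·442 + 1·377 = 377]
  442 = 1·377 + 65   → row C = row A − 1·row B = (65, 1, −1)   [check: 1·442 − 1·377 = 65]
  377 = 5·65 + 52   → row D = row B − 5·row C = (52, −5, 6)   [check: −5·442 + 6·377 = 52]
  65 = 1·52 + 13   → row E = row C − 1·row D = (13, 6, −7)   [check: 6·442 − 7·377 = 13]
  52 = 4·13 + 0   → remainder 0, stop. gcd = 13 (last nonzero row E).
So gcd(442, 377) = 13, with Bézout identity 6·442 − 7·377 = 13. Containment (⊇): the Bézout identity exhibits 13 as an element of (442, 377), giving (13) ⊆ (442, 377). Containment (⊆): since 13 | 442 and 13 | 377 (442 = 13·34, 377 = 13·29), every Z-linear combination of 442 and 377 is divisible by 13, so (442, 377) ⊆ (13). Therefore (442, 377) = (13), d = 13.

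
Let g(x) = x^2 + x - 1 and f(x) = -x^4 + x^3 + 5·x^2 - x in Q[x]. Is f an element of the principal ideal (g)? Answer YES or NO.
In Q[x] the ideal (g) consists of all multiples of g, so f ∈ (g) iff g | f, i.e. iff the remainder of f on division by g is 0. Divide f by g (g is monic, so eliminate the leading term of the running remainder at each step):
  leading term -x^4: subtract (-x^2)·g(x) = -x^4 - x^3 + x^2, leaving 2·x^3 + 4·x^2 - x
  leading term 2·x^3: subtract (2·x)·g(x) = 2·x^3 + 2·x^2 - 2·x, leaving 2·x^2 + x
  leading term 2·x^2: subtract (2)·g(x) = 2·x^2 + 2·x - 2, leaving 2 - x
The remainder r(x) = 2 - x ≠ 0 (and deg r < deg g), so g ∤ f, i.e. f ∉ (g).

Final answer: NO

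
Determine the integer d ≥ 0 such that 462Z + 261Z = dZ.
In the PID Z, (a, b) is generated by gcd(a, b). Compute gcd(462, 261) with the extended Euclidean algorithm, tracking rows (r, s, t) with s·462 + t·261 = r:
  row A: (462, 1, 0)   [1·462 + 0·261 = 462]
  row B: (261, 0, 1)   [0·462 + 1·261 = 261]
  462 = 1·261 + 201   → row C = row A − 1·row B = (201, 1, −1)   [check: 1·462 − 1·261 = 201]
  261 = 1·201 + 60   → row D = row B − 1·row C = (60, −1, 2)   [check: −1·462 + 2·261 = 60]
  201 = 3·60 + 21   → row E = row C − 3·row D = (21, 4, −7)   [check: 4·462 − 7·261 = 21]
  60 = 2·21 + 18   → row F = row D − 2·row E = (18, −9, 16)   [check: −9·462 + 16·261 = 18]
  21 = 1·18 + 3   → row G = row E − 1·row F = (3, 13, −23)   [check: 13·462 − 23·261 = 3]
  18 = 6·3 + 0   → remainder 0, stop. gcd = 3 (last nonzero row G).
So gcd(462, 261) = 3, with Bézout identity 13·462 − 23·261 = 3. Containment (⊇): the Bézout identity exhibits 3 as an element of (462, 261), giving (3) ⊆ (462, 261). Containment (⊆): since 3 | 462 and 3 | 261 (462 = 3·154, 261 = 3·87), every Z-linear combination of 462 and 261 is divisible by 3, so (462, 261) ⊆ (3). Therefore (462, 261) = (3), d = 3.

Final answer: (462, 261) = (3); d = 3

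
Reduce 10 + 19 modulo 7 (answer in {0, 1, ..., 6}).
1

Reduce the summands first: 10 ≡ 3, 19 ≡ 5 (mod 7), so 10 + 19 ≡ 3 + 5 (mod 7). 3 + 5 = 8; 8 = 1·7 + 1, so (10 + 19) mod 7 = 1.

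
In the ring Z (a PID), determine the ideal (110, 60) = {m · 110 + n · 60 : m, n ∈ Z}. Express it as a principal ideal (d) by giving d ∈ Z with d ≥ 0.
(110, 60) = (10); d = 10

In the PID Z, (a, b) is generated by gcd(a, b). Compute gcd(110, 60) with the extended Euclidean algorithm, tracking rows (r, s, t) with s·110 + t·60 = r:
  row A: (110, 1, 0)   [1·110 + 0·60 = 110]
  row B: (60, 0, 1)   [0·110 + 1·60 = 60]
  110 = 1·60 + 50   → row C = row A − 1·row B = (50, 1, −1)   [check: 1·110 − 1·60 = 50]
  60 = 1·50 + 10   → row D = row B − 1·row C = (10, −1, 2)   [check: −1·110 + 2·60 = 10]
  50 = 5·10 + 0   → remainder 0, stop. gcd = 10 (last nonzero row D).
So gcd(110, 60) = 10, with Bézout identity −1·110 + 2·60 = 10. Containment (⊇): the Bézout identity exhibits 10 as an element of (110, 60), giving (10) ⊆ (110, 60). Containment (⊆): since 10 | 110 and 10 | 60 (110 = 10·11, 60 = 10·6), every Z-linear combination of 110 and 60 is divisible by 10, so (110, 60) ⊆ (10). Therefore (110, 60) = (10), d = 10.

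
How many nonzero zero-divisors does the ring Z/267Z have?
Z/267Z has 90 nonzero zero-divisors

In Z/267Z each nonzero element is either a unit (gcd with 267 is 1) or a zero-divisor (gcd > 1). The number of units is φ(267): factorise 267 = 3 · 89, so φ(267) = (3 − 1) · (89 − 1) = 2 · 88 = 176. The nonzero elements number 267 − 1 = 266. Hence the nonzero zero-divisors number 266 − 176 = 90.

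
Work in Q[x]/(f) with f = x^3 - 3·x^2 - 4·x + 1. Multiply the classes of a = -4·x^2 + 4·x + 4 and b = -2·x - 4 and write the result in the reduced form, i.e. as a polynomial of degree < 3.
First multiply in Q[x] without reducing: a · b = 8·x^3 + 8·x^2 - 24·x - 16. Now divide by f(x) = x^3 - 3·x^2 - 4·x + 1, eliminating the leading term at each step:
  leading term 8·x^3: subtract (8)·f(x) = 8·x^3 - 24·x^2 - 32·x + 8, leaving 32·x^2 + 8·x - 24
The degree is now < 3, so this is the remainder. Hence a · b ≡ 32·x^2 + 8·x - 24 in Q[x]/(f).

Final answer: a · b ≡ 32·x^2 + 8·x - 24 (mod f(x))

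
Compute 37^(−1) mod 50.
Apply the extended Euclidean algorithm to (50, 37), tracking rows (r, s, t) with s·50 + t·37 = r. Each division r_prev = q·r_cur + r_new produces the new row as (previous row) − q·(current row):
  row A: (50, 1, 0)   [1·50 + 0·37 = 50]
  row B: (37, 0, 1)   [0·50 + 1·37 = 37]
  50 = 1·37 + 13   → row C = row A − 1·row B = (13, 1, −1)   [check: 1·50 − 1·37 = 13]
  37 = 2·13 + 11   → row D = row B − 2·row C = (11, −2, 3)   [check: −2·50 + 3·37 = 11]
  13 = 1·11 + 2   → row E = row C − 1·row D = (2, 3, −4)   [check: 3·50 − 4·37 = 2]
  11 = 5·2 + 1   → row F = row D − 5·row E = (1, −17, 23)   [check: −17·50 + 23·37 = 1]
  2 = 2·1 + 0   → remainder 0, stop. gcd = 1 (last nonzero row F).
The gcd is 1, so 37 is invertible mod 50. The last nonzero row gives −17·50 + 23·37 = 1, so t = 23. So 37^(−1) ≡ 23 (mod 50). Verify: 37 · 23 = 851 ≡ 1 (mod 50). ✓

Final answer: 37^(−1) ≡ 23 (mod 50)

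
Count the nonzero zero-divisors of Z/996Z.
In Z/996Z each nonzero element is either a unit (gcd with 996 is 1) or a zero-divisor (gcd > 1). The number of units is φ(996): factorise 996 = 2^2 · 3 · 83, so φ(996) = (2^2 − 2^1) · (3 − 1) · (83 − 1) = 2 · 2 · 82 = 328. The nonzero elements number 996 − 1 = 995. Hence the nonzero zero-divisors number 995 − 328 = 667.

Final answer: Z/996Z has 667 nonzero zero-divisors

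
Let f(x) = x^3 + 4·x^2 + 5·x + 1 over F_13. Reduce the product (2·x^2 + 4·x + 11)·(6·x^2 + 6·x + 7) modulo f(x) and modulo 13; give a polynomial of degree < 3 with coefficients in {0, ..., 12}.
Multiply as integer polynomials: a · b = 12·x^4 + 36·x^3 + 104·x^2 + 94·x + 77. Reducing coefficients mod 13: a · b ≡ 12·x^4 + 10·x^3 + 3·x + 12. Now divide by f(x) = x^3 + 4·x^2 + 5·x + 1 in F_13[x], eliminating the leading term at each step:
  leading term 12·x^4: subtract (12·x)·f(x) = 12·x^4 + 9·x^3 + 8·x^2 + 12·x, leaving x^3 + 5·x^2 + 4·x + 12 (coefficients mod 13)
  leading term x^3: subtract (1)·f(x) = x^3 + 4·x^2 + 5·x + 1, leaving x^2 + 12·x + 11 (coefficients mod 13)
The degree is now < 3, so this is the remainder. Hence a · b ≡ x^2 + 12·x + 11 in F_13[x]/(f).

Final answer: a · b ≡ x^2 + 12·x + 11 (mod f(x))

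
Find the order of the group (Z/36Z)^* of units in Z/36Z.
(Z/36Z)^* consists of the classes a with gcd(a, 36) = 1, so its order is φ(36). φ is multiplicative, with φ(p^e) = p^e − p^(e−1). Factorise 36 = 2^2 · 3^2. Then
  φ(36) = (2^2 − 2^1) · (3^2 − 3^1) = 2 · 6 = 12.
Thus |(Z/36Z)^*| = 12.

Final answer: |(Z/36Z)^*| = 12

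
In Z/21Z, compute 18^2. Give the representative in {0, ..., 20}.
Use repeated squaring. Binary(2) = 10. Walk through the bits of the exponent 2 left-to-right: at each bit after the leading one, square the running value, then multiply by 18 if the bit is 1 (always reducing mod 21):
  bit 1 = 1 (leading): start with 18.
  bit 2 = 0: square 18^2 = 324 ≡ 9 (mod 21).
Final value: 18^2 ≡ 9 (mod 21).

Final answer: 9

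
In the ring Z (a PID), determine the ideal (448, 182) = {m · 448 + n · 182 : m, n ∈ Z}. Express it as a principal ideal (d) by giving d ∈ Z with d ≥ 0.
(448, 182) = (14); d = 14

In the PID Z, (a, b) is generated by gcd(a, b). Compute gcd(448, 182) with the extended Euclidean algorithm, tracking rows (r, s, t) with s·448 + t·182 = r:
  row A: (448, 1, 0)   [1·448 + 0·182 = 448]
  row B: (182, 0, 1)   [0·448 + 1·182 = 182]
  448 = 2·182 + 84   → row C = row A − 2·row B = (84, 1, −2)   [check: 1·448 − 2·182 = 84]
  182 = 2·84 + 14   → row D = row B − 2·row C = (14, −2, 5)   [check: −2·448 + 5·182 = 14]
  84 = 6·14 + 0   → remainder 0, stop. gcd = 14 (last nonzero row D).
So gcd(448, 182) = 14, with Bézout identity −2·448 + 5·182 = 14. Containment (⊇): the Bézout identity exhibits 14 as an element of (448, 182), giving (14) ⊆ (448, 182). Containment (⊆): since 14 | 448 and 14 | 182 (448 = 14·32, 182 = 14·13), every Z-linear combination of 448 and 182 is divisible by 14, so (448, 182) ⊆ (14). Therefore (448, 182) = (14), d = 14.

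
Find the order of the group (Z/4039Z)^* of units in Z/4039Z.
|(Z/4039Z)^*| = 3456

(Z/4039Z)^* consists of the classes a with gcd(a, 4039) = 1, so its order is φ(4039). φ is multiplicative, with φ(p^e) = p^e − p^(e−1). Factorise 4039 = 7 · 577. Then
  φ(4039) = (7 − 1) · (577 − 1) = 6 · 576 = 3456.
Thus |(Z/4039Z)^*| = 3456.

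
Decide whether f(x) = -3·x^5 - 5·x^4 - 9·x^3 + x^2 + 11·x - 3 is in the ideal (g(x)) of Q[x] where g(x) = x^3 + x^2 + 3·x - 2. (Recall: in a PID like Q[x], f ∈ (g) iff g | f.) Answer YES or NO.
In Q[x] the ideal (g) consists of all multiples of g, so f ∈ (g) iff g | f, i.e. iff the remainder of f on division by g is 0. Divide f by g (g is monic, so eliminate the leading term of the running remainder at each step):
  leading term -3·x^5: subtract (-3·x^2)·g(x) = -3·x^5 - 3·x^4 - 9·x^3 + 6·x^2, leaving -2·x^4 - 5·x^2 + 11·x - 3
  leading term -2·x^4: subtract (-2·x)·g(x) = -2·x^4 - 2·x^3 - 6·x^2 + 4·x, leaving 2·x^3 + x^2 + 7·x - 3
  leading term 2·x^3: subtract (2)·g(x) = 2·x^3 + 2·x^2 + 6·x - 4, leaving -x^2 + x + 1
The remainder r(x) = -x^2 + x + 1 ≠ 0 (and deg r < deg g), so g ∤ f, i.e. f ∉ (g).

Final answer: NO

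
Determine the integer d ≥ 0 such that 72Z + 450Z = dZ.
In the PID Z, (a, b) is generated by gcd(a, b). Compute gcd(450, 72) with the extended Euclidean algorithm, tracking rows (r, s, t) with s·450 + t·72 = r:
  row A: (450, 1, 0)   [1·450 + 0·72 = 450]
  row B: (72, 0, 1)   [0·450 + 1·72 = 72]
  450 = 6·72 + 18   → row C = row A − 6·row B = (18, 1, −6)   [check: 1·450 − 6·72 = 18]
  72 = 4·18 + 0   → remainder 0, stop. gcd = 18 (last nonzero row C).
So gcd(72, 450) = 18, with Bézout identity 1·450 − 6·72 = 18. Containment (⊇): the Bézout identity exhibits 18 as an element of (72, 450), giving (18) ⊆ (72, 450). Containment (⊆): since 18 | 72 and 18 | 450 (72 = 18·4, 450 = 18·25), every Z-linear combination of 72 and 450 is divisible by 18, so (72, 450) ⊆ (18). Therefore (72, 450) = (18), d = 18.

Final answer: (72, 450) = (18); d = 18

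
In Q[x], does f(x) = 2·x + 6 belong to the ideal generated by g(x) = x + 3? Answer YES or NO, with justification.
In Q[x] the ideal (g) consists of all multiples of g, so f ∈ (g) iff g | f, i.e. iff the remainder of f on division by g is 0. Divide f by g (g is monic, so eliminate the leading term of the running remainder at each step):
  leading term 2·x: subtract (2)·g(x) = 2·x + 6, leaving 0
The remainder is 0, so f(x) = g(x) · h(x) with h(x) = 2. Hence g | f, i.e. f ∈ (g).

Final answer: YES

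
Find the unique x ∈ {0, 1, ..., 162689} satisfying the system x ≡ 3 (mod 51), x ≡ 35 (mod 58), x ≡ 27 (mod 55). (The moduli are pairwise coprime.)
x ≡ 145557 (mod 162690); the representative in [0, 162690) is 145557

The moduli 51, 58, 55 are pairwise coprime, so by the CRT there is a unique solution mod 51·58·55 = 162690.
Solve by successive substitution. Start with x ≡ 3 (mod 51).
  Combine with x ≡ 35 (mod 58): write x = 3 + 51·t and require 3 + 51·t ≡ 35 (mod 58), i.e. 51·t ≡ 35 − 3 ≡ 32 (mod 58). Since 51^(−1) ≡ 33 (mod 58), t ≡ 33·32 ≡ 12 (mod 58). So x ≡ 3 + 51·12 = 615 (mod 2958).
  Combine with x ≡ 27 (mod 55): write x = 615 + 2958·t and require 615 + 2958·t ≡ 27 (mod 55), i.e. 2958·t ≡ 27 − 615 ≡ 17 (mod 55). Since 2958^(−1) ≡ 32 (mod 55) (2958 ≡ 43 (mod 55)), t ≡ 32·17 ≡ 49 (mod 55). So x ≡ 615 + 2958·49 = 145557 (mod 162690).
Unique solution in [0, 162690): x = 145557.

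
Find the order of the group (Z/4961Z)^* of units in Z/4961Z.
|(Z/4961Z)^*| = 4400

(Z/4961Z)^* consists of the classes a with gcd(a, 4961) = 1, so its order is φ(4961). φ is multiplicative, with φ(p^e) = p^e − p^(e−1). Factorise 4961 = 11^2 · 41. Then
  φ(4961) = (11^2 − 11^1) · (41 − 1) = 110 · 40 = 4400.
Thus |(Z/4961Z)^*| = 4400.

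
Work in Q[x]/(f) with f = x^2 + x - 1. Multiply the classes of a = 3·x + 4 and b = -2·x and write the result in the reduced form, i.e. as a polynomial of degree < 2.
a · b ≡ -2·x - 6 (mod f(x))

First multiply in Q[x] without reducing: a · b = -6·x^2 - 8·x. Now divide by f(x) = x^2 + x - 1, eliminating the leading term at each step:
  leading term -6·x^2: subtract (-6)·f(x) = -6·x^2 - 6·x + 6, leaving -2·x - 6
The degree is now < 2, so this is the remainder. Hence a · b ≡ -2·x - 6 in Q[x]/(f).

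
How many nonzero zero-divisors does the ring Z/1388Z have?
In Z/1388Z each nonzero element is either a unit (gcd with 1388 is 1) or a zero-divisor (gcd > 1). The number of units is φ(1388): factorise 1388 = 2^2 · 347, so φ(1388) = (2^2 − 2^1) · (347 − 1) = 2 · 346 = 692. The nonzero elements number 1388 − 1 = 1387. Hence the nonzero zero-divisors number 1387 − 692 = 695.

Final answer: Z/1388Z has 695 nonzero zero-divisors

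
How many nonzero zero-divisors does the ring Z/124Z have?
In Z/124Z each nonzero element is either a unit (gcd with 124 is 1) or a zero-divisor (gcd > 1). The number of units is φ(124): factorise 124 = 2^2 · 31, so φ(124) = (2^2 − 2^1) · (31 − 1) = 2 · 30 = 60. The nonzero elements number 124 − 1 = 123. Hence the nonzero zero-divisors number 123 − 60 = 63.

Final answer: Z/124Z has 63 nonzero zero-divisors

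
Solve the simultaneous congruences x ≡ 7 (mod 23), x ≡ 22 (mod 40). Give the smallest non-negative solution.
The moduli 23, 40 are pairwise coprime, so by the CRT there is a unique solution mod 23·40 = 920.
Solve by successive substitution. Start with x ≡ 7 (mod 23).
  Combine with x ≡ 22 (mod 40): write x = 7 + 23·t and require 7 + 23·t ≡ 22 (mod 40), i.e. 23·t ≡ 22 − 7 ≡ 15 (mod 40). Since 23^(−1) ≡ 7 (mod 40), t ≡ 7·15 ≡ 25 (mod 40). So x ≡ 7 + 23·25 = 582 (mod 920).
Unique solution in [0, 920): x = 582.

Final answer: x ≡ 582 (mod 920); the representative in [0, 920) is 582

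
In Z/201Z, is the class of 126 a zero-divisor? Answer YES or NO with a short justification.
YES

gcd(126, 201) = 3 > 1, so 126 is not a unit in Z/201Z. In Z/nZ every nonzero non-unit is a zero-divisor: explicitly, take b = 201/gcd = 67 ≠ 0 (mod 201); then 126·67 = 8442 = 42·201, i.e. 126·67 ≡ 0 (mod 201). So 126 is a zero-divisor.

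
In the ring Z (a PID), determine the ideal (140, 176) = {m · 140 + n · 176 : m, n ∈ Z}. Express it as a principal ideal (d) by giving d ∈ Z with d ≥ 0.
(140, 176) = (4); d = 4

In the PID Z, (a, b) is generated by gcd(a, b). Compute gcd(176, 140) with the extended Euclidean algorithm, tracking rows (r, s, t) with s·176 + t·140 = r:
  row A: (176, 1, 0)   [1·176 + 0·140 = 176]
  row B: (140, 0, 1)   [0·176 + 1·140 = 140]
  176 = 1·140 + 36   → row C = row A − 1·row B = (36, 1, −1)   [check: 1·176 − 1·140 = 36]
  140 = 3·36 + 32   → row D = row B − 3·row C = (32, −3, 4)   [check: −3·176 + 4·140 = 32]
  36 = 1·32 + 4   → row E = row C − 1·row D = (4, 4, −5)   [check: 4·176 − 5·140 = 4]
  32 = 8·4 + 0   → remainder 0, stop. gcd = 4 (last nonzero row E).
So gcd(140, 176) = 4, with Bézout identity 4·176 − 5·140 = 4. Containment (⊇): the Bézout identity exhibits 4 as an element of (140, 176), giving (4) ⊆ (140, 176). Containment (⊆): since 4 | 140 and 4 | 176 (140 = 4·35, 176 = 4·44), every Z-linear combination of 140 and 176 is divisible by 4, so (140, 176) ⊆ (4). Therefore (140, 176) = (4), d = 4.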